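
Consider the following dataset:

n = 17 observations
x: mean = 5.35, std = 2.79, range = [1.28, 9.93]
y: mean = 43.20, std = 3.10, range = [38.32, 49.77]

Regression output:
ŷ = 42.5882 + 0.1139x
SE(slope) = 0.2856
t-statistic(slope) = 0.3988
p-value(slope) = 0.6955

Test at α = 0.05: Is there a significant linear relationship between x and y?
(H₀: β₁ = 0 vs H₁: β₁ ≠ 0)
Since p-value = 0.6955 ≥ α = 0.05, fail to reject H₀ — the slope is not significantly different from 0.

Hypothesis test for the slope coefficient:

H₀: β₁ = 0 (no linear relationship)
H₁: β₁ ≠ 0 (linear relationship exists)

Test statistic: t = β̂₁ / SE(β̂₁) = 0.1139 / 0.2856 = 0.3988

The p-value (0.6955) is the probability, under H₀, of a t-statistic at least as extreme as |t| = 0.3988 (two-sided, df = n − 2 = 15).

Decision rule: reject H₀ if p-value < α.
p-value = 0.6955 ≥ α = 0.05 → fail to reject H₀.

At α = 0.05 the data do not provide convincing evidence of a nonzero slope.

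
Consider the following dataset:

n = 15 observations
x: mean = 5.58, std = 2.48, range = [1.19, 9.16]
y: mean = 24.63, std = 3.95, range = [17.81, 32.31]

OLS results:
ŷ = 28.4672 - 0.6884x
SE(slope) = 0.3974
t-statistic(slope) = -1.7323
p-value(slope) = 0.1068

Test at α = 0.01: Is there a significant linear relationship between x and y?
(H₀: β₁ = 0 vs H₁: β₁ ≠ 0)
p-value = 0.1068 ≥ α = 0.01, so we fail to reject H₀. The relationship is not significant.

Hypothesis test for the slope coefficient:

H₀: β₁ = 0 (no linear relationship)
H₁: β₁ ≠ 0 (linear relationship exists)

Test statistic: t = β̂₁ / SE(β̂₁) = -0.6884 / 0.3974 = -1.7323

The p-value (0.1068) is the probability, under H₀, of a t-statistic at least as extreme as |t| = 1.7323 (two-sided, df = n − 2 = 13).

Decision rule: reject H₀ if p-value < α.
p-value = 0.1068 ≥ α = 0.01 → fail to reject H₀.

There is not sufficient evidence at the 1% significance level to conclude that a linear relationship exists between x and y.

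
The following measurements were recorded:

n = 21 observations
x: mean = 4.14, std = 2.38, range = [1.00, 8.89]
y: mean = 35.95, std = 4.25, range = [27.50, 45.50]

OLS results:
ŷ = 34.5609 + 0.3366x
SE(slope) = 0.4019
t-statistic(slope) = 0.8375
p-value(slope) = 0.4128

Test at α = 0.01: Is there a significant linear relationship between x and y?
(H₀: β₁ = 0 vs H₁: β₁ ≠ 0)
Since p-value = 0.4128 ≥ α = 0.01, fail to reject H₀ — the slope is not significantly different from 0.

Hypothesis test for the slope coefficient:

H₀: β₁ = 0 (no linear relationship)
H₁: β₁ ≠ 0 (linear relationship exists)

Test statistic: t = β̂₁ / SE(β̂₁) = 0.3366 / 0.4019 = 0.8375

The p-value (0.4128) is the probability, under H₀, of a t-statistic at least as extreme as |t| = 0.8375 (two-sided, df = n − 2 = 19).

Decision rule: reject H₀ if p-value < α.
p-value = 0.4128 ≥ α = 0.01 → fail to reject H₀.

Conclusion: the linear association between x and y is not significant at the 1% level.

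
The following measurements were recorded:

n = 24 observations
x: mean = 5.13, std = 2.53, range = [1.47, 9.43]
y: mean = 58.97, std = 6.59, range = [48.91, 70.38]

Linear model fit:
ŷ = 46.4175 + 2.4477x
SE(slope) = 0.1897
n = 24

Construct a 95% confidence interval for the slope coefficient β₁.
The 95% CI for β₁ is (2.0543, 2.8411)

Confidence interval for the slope:

The 95% CI for β₁ is: β̂₁ ± t*(α/2, n-2) × SE(β̂₁)

Step 1: Find critical t-value
- Confidence level = 0.95
- Degrees of freedom = n - 2 = 24 - 2 = 22
- t*(α/2, 22) = 2.0739

Step 2: Calculate margin of error
Margin = 2.0739 × 0.1897 = 0.3934

Step 3: Construct interval
CI = 2.4477 ± 0.3934
CI = (2.0543, 2.8411)

Interpretation: We are 95% confident that the true slope β₁ lies between 2.0543 and 2.8411.
The interval does not include 0, suggesting a significant linear relationship.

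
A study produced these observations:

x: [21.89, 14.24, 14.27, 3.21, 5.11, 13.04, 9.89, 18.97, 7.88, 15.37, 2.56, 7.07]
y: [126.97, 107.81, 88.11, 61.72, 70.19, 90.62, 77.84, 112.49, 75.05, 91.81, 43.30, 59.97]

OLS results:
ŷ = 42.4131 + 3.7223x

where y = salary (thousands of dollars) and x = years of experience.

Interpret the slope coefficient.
An increase of one year in experience is associated with a 3.7223 thousand dollars increase in predicted salary.

The slope β₁ = 3.7223 gives the rate at which the fitted salary changes with experience.

Interpretation:
- Experience up by 1 year → predicted salary increases by 3.7223 thousand dollars
- The effect is assumed constant over the observed range of x (linearity)
- The sign (+) gives the direction; the magnitude 3.7223 gives the size of the effect per year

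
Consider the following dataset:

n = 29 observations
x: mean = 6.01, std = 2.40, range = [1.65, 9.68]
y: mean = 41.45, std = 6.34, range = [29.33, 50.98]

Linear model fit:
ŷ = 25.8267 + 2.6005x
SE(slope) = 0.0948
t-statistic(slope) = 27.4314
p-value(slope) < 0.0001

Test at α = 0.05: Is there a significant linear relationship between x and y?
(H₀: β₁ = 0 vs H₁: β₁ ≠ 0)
p-value < 0.0001 < α = 0.05, so we reject H₀. The relationship is significant.

Hypothesis test for the slope coefficient:

H₀: β₁ = 0 (no linear relationship)
H₁: β₁ ≠ 0 (linear relationship exists)

Test statistic: t = β̂₁ / SE(β̂₁) = 2.6005 / 0.0948 = 27.4314

The p-value (<0.0001) is the probability, under H₀, of a t-statistic at least as extreme as |t| = 27.4314 (two-sided, df = n − 2 = 27).

Decision rule: reject H₀ if p-value < α.
p-value < 0.0001 < α = 0.05 → reject H₀.

There is sufficient evidence at the 5% significance level to conclude that a linear relationship exists between x and y.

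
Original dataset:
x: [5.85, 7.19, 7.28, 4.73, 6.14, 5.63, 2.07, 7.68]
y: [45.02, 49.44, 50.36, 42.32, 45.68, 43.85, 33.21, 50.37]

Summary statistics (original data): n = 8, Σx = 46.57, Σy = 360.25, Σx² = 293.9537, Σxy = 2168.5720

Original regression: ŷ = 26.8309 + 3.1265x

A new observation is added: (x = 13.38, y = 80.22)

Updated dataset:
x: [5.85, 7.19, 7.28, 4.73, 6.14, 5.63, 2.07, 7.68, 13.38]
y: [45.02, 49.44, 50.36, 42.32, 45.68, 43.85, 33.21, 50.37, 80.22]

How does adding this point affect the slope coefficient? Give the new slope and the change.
Adding the point moves β₁ from 3.1265 to 4.1808, i.e. it increases by 1.0543 (+33.7%).

x = 13.38 lies well outside the original x-range [2.07, 7.68] (x̄ ≈ 5.82), so this observation has high leverage and can move the slope substantially.

Step 1: Update the sums with the new point (n goes from 8 to 9)
Σx  = 46.57 + 13.38 = 59.95
Σy  = 360.25 + 80.22 = 440.47
Σx² = 293.9537 + 13.38² = 293.9537 + 179.0244 = 472.9781
Σxy = 2168.5720 + 13.38×80.22 = 2168.5720 + 1073.3436 = 3241.9156

Step 2: Recompute the slope with b₁ = (nΣxy − ΣxΣy) / (nΣx² − (Σx)²)
Numerator   = 9×3241.9156 − 59.95×440.47 = 29177.2404 − 26406.1765 = 2771.0639
Denominator = 9×472.9781 − 59.95² = 4256.8029 − 3594.0025 = 662.8004
b₁(new) = 2771.0639 / 662.8004 = 4.1808

(Same formula on the original sums: (8×2168.5720 − 46.57×360.25) / (8×293.9537 − 46.57²) = 571.7335 / 182.8647 = 3.1265, matching the given fit.)

Step 3: Change in slope
Δβ₁ = 4.1808 − 3.1265 = +1.0543
Relative change = +1.0543 / 3.1265 × 100% = +33.7%
→ the slope increases when the point is added.

Because the point sits above the extension of the original line at a high-leverage x, it tilts the fit up.
In practice: examine leverage (hᵢ) and Cook's distance rather than deleting it automatically; refit with and without it and report both if conclusions differ.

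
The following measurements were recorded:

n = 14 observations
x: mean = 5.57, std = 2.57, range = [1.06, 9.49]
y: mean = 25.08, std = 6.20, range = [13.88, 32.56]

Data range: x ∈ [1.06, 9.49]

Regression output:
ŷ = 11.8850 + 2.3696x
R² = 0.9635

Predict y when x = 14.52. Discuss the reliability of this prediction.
ŷ = 46.2916 (extrapolation — x = 14.52 lies outside [1.06, 9.49], so reliability is low).

Prediction calculation:
ŷ = 11.8850 + 2.3696 × 14.52
ŷ = 46.2916

Reliability:
- Data range: x ∈ [1.06, 9.49]
- Prediction point: x = 14.52 is 5.03 units above the observed range → this is EXTRAPOLATION, not interpolation

Why that matters here:
- The linear relationship may not hold outside the observed range
- Real relationships often flatten, saturate, or turn nonlinear at extremes

Report the number if required, but flag clearly that it is an extrapolation.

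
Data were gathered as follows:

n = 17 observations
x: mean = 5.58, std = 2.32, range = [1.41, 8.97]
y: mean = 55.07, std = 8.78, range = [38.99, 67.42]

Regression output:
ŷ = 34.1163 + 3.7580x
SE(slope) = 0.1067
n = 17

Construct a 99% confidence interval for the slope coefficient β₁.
The 99% CI for β₁ is (3.4436, 4.0724)

Confidence interval for the slope:

The 99% CI for β₁ is: β̂₁ ± t*(α/2, n-2) × SE(β̂₁)

Step 1: Find critical t-value
- Confidence level = 0.99
- Degrees of freedom = n - 2 = 17 - 2 = 15
- t*(α/2, 15) = 2.9467

Step 2: Calculate margin of error
Margin = 2.9467 × 0.1067 = 0.3144

Step 3: Construct interval
CI = 3.7580 ± 0.3144
CI = (3.4436, 4.0724)

Interpretation: each one-unit increase in x is associated with a change in mean y of between 3.4436 and 4.0724, with 99% confidence.
The interval does not include 0, suggesting a significant linear relationship.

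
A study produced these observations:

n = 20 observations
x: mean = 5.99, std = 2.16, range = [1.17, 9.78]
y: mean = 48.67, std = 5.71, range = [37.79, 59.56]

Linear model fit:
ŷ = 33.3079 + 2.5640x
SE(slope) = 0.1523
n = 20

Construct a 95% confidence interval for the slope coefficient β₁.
The 95% CI for β₁ is (2.2440, 2.8840)

Confidence interval for the slope:

The 95% CI for β₁ is: β̂₁ ± t*(α/2, n-2) × SE(β̂₁)

Step 1: Find critical t-value
- Confidence level = 0.95
- Degrees of freedom = n - 2 = 20 - 2 = 18
- t*(α/2, 18) = 2.1009

Step 2: Calculate margin of error
Margin = 2.1009 × 0.1523 = 0.3200

Step 3: Construct interval
CI = 2.5640 ± 0.3200
CI = (2.2440, 2.8840)

Interpretation: We are 95% confident that the true slope β₁ lies between 2.2440 and 2.8840.
The interval does not include 0, suggesting a significant linear relationship.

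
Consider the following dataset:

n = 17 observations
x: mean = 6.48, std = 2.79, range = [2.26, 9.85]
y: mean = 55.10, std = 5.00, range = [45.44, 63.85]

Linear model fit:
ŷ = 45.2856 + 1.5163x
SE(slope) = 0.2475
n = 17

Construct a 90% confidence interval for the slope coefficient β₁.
The 90% CI for β₁ is (1.0824, 1.9502)

Confidence interval for the slope:

The 90% CI for β₁ is: β̂₁ ± t*(α/2, n-2) × SE(β̂₁)

Step 1: Find critical t-value
- Confidence level = 0.9
- Degrees of freedom = n - 2 = 17 - 2 = 15
- t*(α/2, 15) = 1.7531

Step 2: Calculate margin of error
Margin = 1.7531 × 0.2475 = 0.4339

Step 3: Construct interval
CI = 1.5163 ± 0.4339
CI = (1.0824, 1.9502)

Interpretation: intervals built this way capture the true β₁ in 90% of repeated samples; here the plausible range for the per-unit effect of x on y is 1.0824 to 1.9502.
Since 0 is outside the interval, a two-sided test at α = 0.10 would reject H₀: β₁ = 0.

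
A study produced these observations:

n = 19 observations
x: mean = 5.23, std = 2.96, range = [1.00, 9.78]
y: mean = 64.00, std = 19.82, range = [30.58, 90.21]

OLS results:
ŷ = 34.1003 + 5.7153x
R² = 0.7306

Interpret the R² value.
About 73.06% of the variability in y is accounted for by the regression on x (R² = 0.7306) — a strong linear fit.

The coefficient of determination R² is the fraction of the total variation in y that the fitted line accounts for.

Here R² = 0.7306:
- Explained: 73.06% of the variation in y
- Unexplained (residual): 100% − 73.06% = 26.94%
- Rule of thumb (below 0.3 weak; 0.3 to below 0.7 moderate; 0.7 and above strong) → strong

Equivalently, for simple linear regression R² = r², so |r| = √0.7306 ≈ 0.8548.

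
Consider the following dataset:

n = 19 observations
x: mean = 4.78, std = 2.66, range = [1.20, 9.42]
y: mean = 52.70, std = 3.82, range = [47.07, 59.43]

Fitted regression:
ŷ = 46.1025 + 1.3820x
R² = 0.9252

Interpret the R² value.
The model explains 92.52% of the variance in y (R² = 0.9252), leaving 7.48% unexplained; the fit is strong.

R² (coefficient of determination) measures the proportion of variance in y explained by the regression model.

Here R² = 0.9252:
- Explained: 92.52% of the variation in y
- Unexplained (residual): 100% − 92.52% = 7.48%
- Rule of thumb (below 0.3 weak; 0.3 to below 0.7 moderate; 0.7 and above strong) → strong

Equivalently, for simple linear regression R² = r², so |r| = √0.9252 ≈ 0.9619.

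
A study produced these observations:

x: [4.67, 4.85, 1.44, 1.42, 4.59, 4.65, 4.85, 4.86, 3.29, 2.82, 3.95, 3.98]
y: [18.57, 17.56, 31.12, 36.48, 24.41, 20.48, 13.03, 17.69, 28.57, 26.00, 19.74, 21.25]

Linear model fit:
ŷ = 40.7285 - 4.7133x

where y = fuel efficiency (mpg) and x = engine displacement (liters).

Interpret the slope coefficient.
An increase of one liter in engine displacement is associated with a 4.7133 mpg decrease in predicted fuel efficiency.

The slope coefficient β₁ = -4.7133 represents the marginal effect of engine displacement on fuel efficiency.

Interpretation:
- Engine displacement up by 1 liter → predicted fuel efficiency decreases by 4.7133 mpg
- This is a linear approximation: the same per-unit change is assumed across the whole observed x range
- The sign (−) gives the direction; the magnitude 4.7133 gives the size of the effect per liter

The intercept β₀ = 40.7285 is the predicted fuel efficiency when engine displacement = 0; since the smallest observed x is 1.42, this is an extrapolation and mainly anchors the line.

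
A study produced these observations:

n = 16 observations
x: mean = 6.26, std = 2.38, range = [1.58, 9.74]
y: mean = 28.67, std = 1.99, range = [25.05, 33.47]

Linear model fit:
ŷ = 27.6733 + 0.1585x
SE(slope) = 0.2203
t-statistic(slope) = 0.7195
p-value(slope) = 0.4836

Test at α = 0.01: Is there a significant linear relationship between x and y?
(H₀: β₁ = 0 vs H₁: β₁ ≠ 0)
Since p-value = 0.4836 ≥ α = 0.01, fail to reject H₀ — the slope is not significantly different from 0.

Hypothesis test for the slope coefficient:

H₀: β₁ = 0 (no linear relationship)
H₁: β₁ ≠ 0 (linear relationship exists)

Test statistic: t = β̂₁ / SE(β̂₁) = 0.1585 / 0.2203 = 0.7195

With df = 14, the two-sided p-value for |t| = 0.7195 is 0.4836.

Decision rule: reject H₀ if p-value < α.
p-value = 0.4836 ≥ α = 0.01 → fail to reject H₀.

At α = 0.01 the data do not provide convincing evidence of a nonzero slope.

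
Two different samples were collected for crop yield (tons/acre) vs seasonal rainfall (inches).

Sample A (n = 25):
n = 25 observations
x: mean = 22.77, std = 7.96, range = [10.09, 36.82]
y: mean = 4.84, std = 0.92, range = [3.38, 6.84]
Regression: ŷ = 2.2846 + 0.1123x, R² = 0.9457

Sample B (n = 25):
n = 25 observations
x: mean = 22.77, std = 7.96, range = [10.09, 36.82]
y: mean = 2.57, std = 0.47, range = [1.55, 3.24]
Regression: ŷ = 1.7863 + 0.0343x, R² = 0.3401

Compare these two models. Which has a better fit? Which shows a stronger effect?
Model A has the better fit (R² = 0.9457 vs 0.3401). Model A shows the stronger effect (|β₁| = 0.1123 vs 0.0343).

Model Comparison:

Which explains more variance? (R²)
- Model A: R² = 0.9457 → 94.57% of variance in crop yield explained
- Model B: R² = 0.3401 → 34.01% of variance in crop yield explained
- 0.9457 > 0.3401 → Model A has the better fit

Which has the larger per-inch effect? (|β₁|)
- Model A: β₁ = 0.1123 → predicted crop yield rises 0.1123 tons/acre per additional inch of rainfall
- Model B: β₁ = 0.0343 → predicted crop yield rises 0.0343 tons/acre per additional inch of rainfall
- |0.1123| > |0.0343| → Model A shows the stronger marginal effect

Notes:
- The two samples could reflect different populations, time periods, or measurement quality.
- R² measures how tightly points cluster around the line; β₁ measures how steep the line is — they answer different questions.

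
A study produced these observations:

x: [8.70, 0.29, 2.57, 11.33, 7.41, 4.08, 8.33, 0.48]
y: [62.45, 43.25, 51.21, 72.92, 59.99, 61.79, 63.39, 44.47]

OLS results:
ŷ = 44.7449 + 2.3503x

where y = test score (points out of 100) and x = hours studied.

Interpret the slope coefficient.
For each additional hour of study time, predicted test score increases by approximately 2.3503 points.

The slope coefficient β₁ = 2.3503 represents the marginal effect of study time on test score.

Interpretation:
- Study time up by 1 hour → predicted test score increases by 2.3503 points
- This is a linear approximation: the same per-unit change is assumed across the whole observed x range
- The sign (+) gives the direction; the magnitude 2.3503 gives the size of the effect per hour

The intercept β₀ = 44.7449 is the predicted test score when study time = 0.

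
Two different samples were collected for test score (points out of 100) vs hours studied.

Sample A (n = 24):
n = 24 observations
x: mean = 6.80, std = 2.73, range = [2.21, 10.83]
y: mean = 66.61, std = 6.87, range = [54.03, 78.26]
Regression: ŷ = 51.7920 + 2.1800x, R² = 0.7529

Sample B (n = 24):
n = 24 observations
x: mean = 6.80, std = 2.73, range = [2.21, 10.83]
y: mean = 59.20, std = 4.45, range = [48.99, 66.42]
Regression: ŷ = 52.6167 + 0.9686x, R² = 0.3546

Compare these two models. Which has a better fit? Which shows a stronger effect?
Model A has the better fit (R² = 0.7529 vs 0.3546). Model A shows the stronger effect (|β₁| = 2.1800 vs 0.9686).

Model Comparison:

Goodness of fit (R²):
- Model A: R² = 0.7529 → 75.29% of variance in test score explained
- Model B: R² = 0.3546 → 35.46% of variance in test score explained
- 0.7529 > 0.3546 → Model A has the better fit

Effect size (slope magnitude):
- Model A: β₁ = 2.1800 → predicted test score rises 2.1800 points per additional hour of study time
- Model B: β₁ = 0.9686 → predicted test score rises 0.9686 points per additional hour of study time
- |2.1800| > |0.9686| → Model A shows the stronger marginal effect

Notes:
- A better fit (higher R²) doesn't necessarily mean a more important relationship.
- The two samples could reflect different populations, time periods, or measurement quality.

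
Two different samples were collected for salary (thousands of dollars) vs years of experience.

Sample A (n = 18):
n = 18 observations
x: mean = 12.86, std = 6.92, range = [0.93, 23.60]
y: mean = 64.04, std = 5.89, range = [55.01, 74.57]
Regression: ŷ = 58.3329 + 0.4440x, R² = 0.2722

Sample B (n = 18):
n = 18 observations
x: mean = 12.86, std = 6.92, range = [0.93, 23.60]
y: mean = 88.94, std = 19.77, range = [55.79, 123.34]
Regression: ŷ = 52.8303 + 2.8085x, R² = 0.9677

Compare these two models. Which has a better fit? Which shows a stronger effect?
Model B has the better fit (R² = 0.9677 vs 0.2722). Model B shows the stronger effect (|β₁| = 2.8085 vs 0.4440).

Model Comparison:

Fit — compare R²:
- Model A: R² = 0.2722 → 27.22% of variance in salary explained
- Model B: R² = 0.9677 → 96.77% of variance in salary explained
- 0.9677 > 0.2722 → Model B has the better fit

Strength of effect — compare |β₁|:
- Model A: β₁ = 0.4440 → predicted salary rises 0.4440 thousand dollars per additional year of experience
- Model B: β₁ = 2.8085 → predicted salary rises 2.8085 thousand dollars per additional year of experience
- |0.4440| < |2.8085| → Model B shows the stronger marginal effect

Note: A steeper slope doesn't make a better model if the scatter around the line is large.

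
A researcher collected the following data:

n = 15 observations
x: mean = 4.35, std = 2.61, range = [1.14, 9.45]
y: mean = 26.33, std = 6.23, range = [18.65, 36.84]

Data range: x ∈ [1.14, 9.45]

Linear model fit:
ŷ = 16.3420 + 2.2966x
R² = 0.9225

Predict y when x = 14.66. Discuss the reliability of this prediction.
The equation gives ŷ = 50.0102; however x = 14.66 is 5.21 units above the observed range, so this extrapolated value should not be trusted.

Prediction calculation:
ŷ = 16.3420 + 2.2966 × 14.66
ŷ = 50.0102

Reliability:
- Data range: x ∈ [1.14, 9.45]
- Prediction point: x = 14.66 is 5.21 units above the observed range → this is EXTRAPOLATION, not interpolation

Why that matters here:
- The linear relationship may not hold outside the observed range
- The standard error of prediction grows with (x − x̄)², and x = 14.66 is far from x̄ = 4.35

Report the number if required, but flag clearly that it is an extrapolation.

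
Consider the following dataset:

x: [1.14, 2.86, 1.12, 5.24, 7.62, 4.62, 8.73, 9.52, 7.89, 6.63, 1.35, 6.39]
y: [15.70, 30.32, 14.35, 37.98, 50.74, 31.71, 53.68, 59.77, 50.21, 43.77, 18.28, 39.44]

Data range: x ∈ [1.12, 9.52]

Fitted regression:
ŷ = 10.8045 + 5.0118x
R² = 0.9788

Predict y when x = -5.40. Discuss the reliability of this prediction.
ŷ = -16.2592 (extrapolation — x = -5.40 lies outside [1.12, 9.52], so reliability is low).

Prediction calculation:
ŷ = 10.8045 + 5.0118 × (-5.40)
ŷ = -16.2592

Reliability:
- Data range: x ∈ [1.12, 9.52]
- Prediction point: x = -5.40 is 6.52 units below the observed range → this is EXTRAPOLATION, not interpolation

Why that matters here:
- There are no observations near this x to validate the fitted line there
- Real relationships often flatten, saturate, or turn nonlinear at extremes

A defensible statement: 'if the linear trend continued to x = -5.40, y would be about -16.2592' — the premise is untested.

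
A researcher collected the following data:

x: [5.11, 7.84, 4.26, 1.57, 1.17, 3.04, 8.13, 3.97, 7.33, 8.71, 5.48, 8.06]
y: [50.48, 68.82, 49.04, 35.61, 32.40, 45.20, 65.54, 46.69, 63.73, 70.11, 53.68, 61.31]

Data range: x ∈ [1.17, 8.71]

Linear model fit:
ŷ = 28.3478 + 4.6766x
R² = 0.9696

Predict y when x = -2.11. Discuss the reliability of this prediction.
ŷ = 18.4802, but this is extrapolation (below the data range [1.17, 8.71]) and may be unreliable.

Prediction calculation:
ŷ = 28.3478 + 4.6766 × (-2.11)
ŷ = 18.4802

Reliability:
- Data range: x ∈ [1.17, 8.71]
- Prediction point: x = -2.11 is 3.28 units below the observed range → this is EXTRAPOLATION, not interpolation

Why that matters here:
- R² describes fit only over the sampled x values; it says nothing about behaviour beyond them
- Real relationships often flatten, saturate, or turn nonlinear at extremes
- The standard error of prediction grows with (x − x̄)², and x = -2.11 is far from x̄ = 5.39

Report the number if required, but flag clearly that it is an extrapolation.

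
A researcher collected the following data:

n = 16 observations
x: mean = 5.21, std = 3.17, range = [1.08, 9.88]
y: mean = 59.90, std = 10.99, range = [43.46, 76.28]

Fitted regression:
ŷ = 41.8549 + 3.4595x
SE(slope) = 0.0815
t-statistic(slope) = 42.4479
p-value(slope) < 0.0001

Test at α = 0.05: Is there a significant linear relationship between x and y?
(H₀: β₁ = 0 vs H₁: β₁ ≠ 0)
Since p-value < 0.0001 < α = 0.05, reject H₀ — the slope is significantly different from 0.

Hypothesis test for the slope coefficient:

H₀: β₁ = 0 (no linear relationship)
H₁: β₁ ≠ 0 (linear relationship exists)

Test statistic: t = β̂₁ / SE(β̂₁) = 3.4595 / 0.0815 = 42.4479

With df = 14, the two-sided p-value for |t| = 42.4479 is <0.0001.

Decision rule: reject H₀ if p-value < α.
p-value < 0.0001 < α = 0.05 → reject H₀.

Conclusion: the linear association between x and y is significant at the 5% level.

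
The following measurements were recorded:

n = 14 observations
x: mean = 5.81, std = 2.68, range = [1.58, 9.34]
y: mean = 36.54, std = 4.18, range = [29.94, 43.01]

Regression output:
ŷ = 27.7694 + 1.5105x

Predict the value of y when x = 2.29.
ŷ = 31.2284

x = 2.29 lies inside the observed range [1.58, 9.34], so the fitted equation applies directly:

ŷ = 27.7694 + 1.5105 × 2.29
ŷ = 27.7694 + 3.4590
ŷ = 31.2284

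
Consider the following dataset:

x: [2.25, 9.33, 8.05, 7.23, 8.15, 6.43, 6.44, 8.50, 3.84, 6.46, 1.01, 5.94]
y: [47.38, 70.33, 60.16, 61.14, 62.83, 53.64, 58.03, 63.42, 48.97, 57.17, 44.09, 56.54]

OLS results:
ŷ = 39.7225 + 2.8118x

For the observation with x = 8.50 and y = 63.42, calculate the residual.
Residual = -0.2028

The residual is the difference between the actual value and the predicted value:

Residual = y - ŷ

Step 1: Calculate predicted value
ŷ = 39.7225 + 2.8118 × 8.50
ŷ = 63.6228

Step 2: Calculate residual
Residual = 63.42 - 63.6228
Residual = -0.2028

The residual is negative, so the observed y = 63.42 sits below the regression line (the line overestimates it by 0.2028).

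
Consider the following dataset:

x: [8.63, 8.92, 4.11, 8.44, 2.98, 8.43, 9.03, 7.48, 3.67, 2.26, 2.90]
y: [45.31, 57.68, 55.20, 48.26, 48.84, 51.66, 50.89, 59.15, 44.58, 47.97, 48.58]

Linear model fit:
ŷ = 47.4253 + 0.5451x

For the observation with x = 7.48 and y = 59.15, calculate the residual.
Residual = 7.6474

The residual is the difference between the actual value and the predicted value:

Residual = y - ŷ

Step 1: Calculate predicted value
ŷ = 47.4253 + 0.5451 × 7.48
ŷ = 51.5026

Step 2: Calculate residual
Residual = 59.15 - 51.5026
Residual = 7.6474

Sign check: y > ŷ, so the point is above the line and the fit underestimates here.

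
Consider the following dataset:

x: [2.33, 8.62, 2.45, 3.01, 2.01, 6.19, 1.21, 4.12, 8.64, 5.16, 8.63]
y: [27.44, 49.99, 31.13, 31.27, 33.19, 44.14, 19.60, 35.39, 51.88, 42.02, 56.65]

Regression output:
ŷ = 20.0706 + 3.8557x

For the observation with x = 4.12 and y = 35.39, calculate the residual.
Residual = -0.5661

The residual is the difference between the actual value and the predicted value:

Residual = y - ŷ

Step 1: Calculate predicted value
ŷ = 20.0706 + 3.8557 × 4.12
ŷ = 35.9561

Step 2: Calculate residual
Residual = 35.39 - 35.9561
Residual = -0.5661

Sign check: y < ŷ, so the point is below the line and the fit overestimates here.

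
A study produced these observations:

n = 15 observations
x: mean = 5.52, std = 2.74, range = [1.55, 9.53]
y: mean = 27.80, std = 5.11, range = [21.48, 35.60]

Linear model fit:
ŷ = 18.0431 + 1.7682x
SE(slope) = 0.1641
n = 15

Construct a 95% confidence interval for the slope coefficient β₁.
The 95% CI for β₁ is (1.4137, 2.1227)

Confidence interval for the slope:

The 95% CI for β₁ is: β̂₁ ± t*(α/2, n-2) × SE(β̂₁)

Step 1: Find critical t-value
- Confidence level = 0.95
- Degrees of freedom = n - 2 = 15 - 2 = 13
- t*(α/2, 13) = 2.1604

Step 2: Calculate margin of error
Margin = 2.1604 × 0.1641 = 0.3545

Step 3: Construct interval
CI = 1.7682 ± 0.3545
CI = (1.4137, 2.1227)

Interpretation: intervals built this way capture the true β₁ in 95% of repeated samples; here the plausible range for the per-unit effect of x on y is 1.4137 to 2.1227.
The interval does not include 0, suggesting a significant linear relationship.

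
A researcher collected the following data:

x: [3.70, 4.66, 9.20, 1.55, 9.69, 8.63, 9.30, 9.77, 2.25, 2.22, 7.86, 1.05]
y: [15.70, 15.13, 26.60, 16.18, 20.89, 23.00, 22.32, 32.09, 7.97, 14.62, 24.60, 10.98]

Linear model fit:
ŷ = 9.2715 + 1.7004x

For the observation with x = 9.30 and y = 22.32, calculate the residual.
Residual = -2.7652

The residual is the difference between the actual value and the predicted value:

Residual = y - ŷ

Step 1: Calculate predicted value
ŷ = 9.2715 + 1.7004 × 9.30
ŷ = 25.0852

Step 2: Calculate residual
Residual = 22.32 - 25.0852
Residual = -2.7652

Interpretation: the model overestimates the actual value by 2.7652 at this point (negative residual → observation lies below the fitted line).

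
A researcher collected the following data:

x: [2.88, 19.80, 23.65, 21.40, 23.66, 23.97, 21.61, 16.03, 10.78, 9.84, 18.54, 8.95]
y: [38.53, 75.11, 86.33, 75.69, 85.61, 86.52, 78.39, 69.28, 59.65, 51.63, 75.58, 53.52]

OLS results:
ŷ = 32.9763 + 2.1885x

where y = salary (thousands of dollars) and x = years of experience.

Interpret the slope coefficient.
On average, salary is about 2.1885 thousand dollars higher for every extra year of experience.

β₁ = 2.1885 is the change in predicted salary (thousand dollars) per additional year of experience.

Interpretation:
- Experience up by 1 year → predicted salary increases by 2.1885 thousand dollars
- The effect is assumed constant over the observed range of x (linearity)

(β₀ = 32.9763 is the fitted value at x = 0 and is not part of the slope interpretation.)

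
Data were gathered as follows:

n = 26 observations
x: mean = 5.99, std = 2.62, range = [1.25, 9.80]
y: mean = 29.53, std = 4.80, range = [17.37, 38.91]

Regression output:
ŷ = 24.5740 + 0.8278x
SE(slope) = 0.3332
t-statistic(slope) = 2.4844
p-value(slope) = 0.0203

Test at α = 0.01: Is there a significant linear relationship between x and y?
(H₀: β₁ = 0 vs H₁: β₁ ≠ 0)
p-value = 0.0203 ≥ α = 0.01, so we fail to reject H₀. The relationship is not significant.

Hypothesis test for the slope coefficient:

H₀: β₁ = 0 (no linear relationship)
H₁: β₁ ≠ 0 (linear relationship exists)

Test statistic: t = β̂₁ / SE(β̂₁) = 0.8278 / 0.3332 = 2.4844

With df = 24, the two-sided p-value for |t| = 2.4844 is 0.0203.

Decision rule: reject H₀ if p-value < α.
p-value = 0.0203 ≥ α = 0.01 → fail to reject H₀.

At α = 0.01 the data do not provide convincing evidence of a nonzero slope.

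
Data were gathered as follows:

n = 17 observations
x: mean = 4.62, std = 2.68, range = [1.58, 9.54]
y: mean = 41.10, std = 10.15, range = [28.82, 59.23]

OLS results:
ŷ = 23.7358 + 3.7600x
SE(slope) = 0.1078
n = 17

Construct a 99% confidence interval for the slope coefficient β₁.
The 99% CI for β₁ is (3.4423, 4.0777)

Confidence interval for the slope:

The 99% CI for β₁ is: β̂₁ ± t*(α/2, n-2) × SE(β̂₁)

Step 1: Find critical t-value
- Confidence level = 0.99
- Degrees of freedom = n - 2 = 17 - 2 = 15
- t*(α/2, 15) = 2.9467

Step 2: Calculate margin of error
Margin = 2.9467 × 0.1078 = 0.3177

Step 3: Construct interval
CI = 3.7600 ± 0.3177
CI = (3.4423, 4.0777)

Interpretation: intervals built this way capture the true β₁ in 99% of repeated samples; here the plausible range for the per-unit effect of x on y is 3.4423 to 4.0777.
Since 0 is outside the interval, a two-sided test at α = 0.01 would reject H₀: β₁ = 0.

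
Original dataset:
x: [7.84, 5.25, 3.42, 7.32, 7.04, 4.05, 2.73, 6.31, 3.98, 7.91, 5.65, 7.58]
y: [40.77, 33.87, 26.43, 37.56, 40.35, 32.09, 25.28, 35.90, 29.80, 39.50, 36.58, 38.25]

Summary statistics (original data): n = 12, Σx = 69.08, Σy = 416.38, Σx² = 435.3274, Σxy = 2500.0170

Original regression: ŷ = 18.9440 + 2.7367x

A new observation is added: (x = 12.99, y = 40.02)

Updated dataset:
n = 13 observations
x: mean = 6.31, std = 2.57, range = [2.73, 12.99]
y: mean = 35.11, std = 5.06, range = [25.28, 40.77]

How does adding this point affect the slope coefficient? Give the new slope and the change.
New slope β₁ = 1.6124 versus 2.7367 before: a change of -1.1243 (-41.1%).

x = 12.99 lies well outside the original x-range [2.73, 7.91] (x̄ ≈ 5.76), so this observation has high leverage and can move the slope substantially.

Step 1: Update the sums with the new point (n goes from 12 to 13)
Σx  = 69.08 + 12.99 = 82.07
Σy  = 416.38 + 40.02 = 456.40
Σx² = 435.3274 + 12.99² = 435.3274 + 168.7401 = 604.0675
Σxy = 2500.0170 + 12.99×40.02 = 2500.0170 + 519.8598 = 3019.8768

Step 2: Recompute the slope with b₁ = (nΣxy − ΣxΣy) / (nΣx² − (Σx)²)
Numerator   = 13×3019.8768 − 82.07×456.40 = 39258.3984 − 37456.7480 = 1801.6504
Denominator = 13×604.0675 − 82.07² = 7852.8775 − 6735.4849 = 1117.3926
b₁(new) = 1801.6504 / 1117.3926 = 1.6124

(Same formula on the original sums: (12×2500.0170 − 69.08×416.38) / (12×435.3274 − 69.08²) = 1236.6736 / 451.8824 = 2.7367, matching the given fit.)

Step 3: Change in slope
Δβ₁ = 1.6124 − 2.7367 = -1.1243
Relative change = -1.1243 / 2.7367 × 100% = -41.1%
→ the slope decreases when the point is added.

A high-leverage point only changes the slope if it is off the original line; here y = 40.02 is below the original trend, so the slope decreases.
In practice: examine leverage (hᵢ) and Cook's distance rather than deleting it automatically; check such a point for data-entry or measurement error.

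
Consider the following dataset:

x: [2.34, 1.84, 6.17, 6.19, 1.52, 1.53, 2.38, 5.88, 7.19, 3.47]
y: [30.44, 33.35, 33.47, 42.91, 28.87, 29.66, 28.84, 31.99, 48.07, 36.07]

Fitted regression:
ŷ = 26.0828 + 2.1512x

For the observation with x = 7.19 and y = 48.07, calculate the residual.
Residual = 6.5201

The residual is the difference between the actual value and the predicted value:

Residual = y - ŷ

Step 1: Calculate predicted value
ŷ = 26.0828 + 2.1512 × 7.19
ŷ = 41.5499

Step 2: Calculate residual
Residual = 48.07 - 41.5499
Residual = 6.5201

The residual is positive, so the observed y = 48.07 sits above the regression line (the line underestimates it by 6.5201).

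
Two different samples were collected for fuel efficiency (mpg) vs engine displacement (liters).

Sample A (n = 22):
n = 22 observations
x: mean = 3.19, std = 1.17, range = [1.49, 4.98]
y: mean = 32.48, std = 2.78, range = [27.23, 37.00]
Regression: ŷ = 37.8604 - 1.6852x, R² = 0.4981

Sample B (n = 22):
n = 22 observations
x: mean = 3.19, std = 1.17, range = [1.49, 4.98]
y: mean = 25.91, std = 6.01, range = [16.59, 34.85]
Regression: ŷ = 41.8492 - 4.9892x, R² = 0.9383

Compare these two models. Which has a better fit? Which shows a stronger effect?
Model B has the better fit (R² = 0.9383 vs 0.4981). Model B shows the stronger effect (|β₁| = 4.9892 vs 1.6852).

Model Comparison:

Which explains more variance? (R²)
- Model A: R² = 0.4981 → 49.81% of variance in fuel efficiency explained
- Model B: R² = 0.9383 → 93.83% of variance in fuel efficiency explained
- 0.9383 > 0.4981 → Model B has the better fit

Which has the larger per-liter effect? (|β₁|)
- Model A: β₁ = -1.6852 → predicted fuel efficiency falls 1.6852 mpg per additional liter of engine displacement
- Model B: β₁ = -4.9892 → predicted fuel efficiency falls 4.9892 mpg per additional liter of engine displacement
- |-1.6852| < |-4.9892| → Model B shows the stronger marginal effect

Notes:
- The two samples could reflect different populations, time periods, or measurement quality.
- A steeper slope doesn't make a better model if the scatter around the line is large.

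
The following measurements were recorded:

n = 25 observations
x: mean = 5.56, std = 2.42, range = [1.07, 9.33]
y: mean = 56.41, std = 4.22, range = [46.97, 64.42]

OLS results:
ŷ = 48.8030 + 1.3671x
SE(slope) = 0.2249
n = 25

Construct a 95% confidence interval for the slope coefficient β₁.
The 95% CI for β₁ is (0.9018, 1.8324)

Confidence interval for the slope:

The 95% CI for β₁ is: β̂₁ ± t*(α/2, n-2) × SE(β̂₁)

Step 1: Find critical t-value
- Confidence level = 0.95
- Degrees of freedom = n - 2 = 25 - 2 = 23
- t*(α/2, 23) = 2.0687

Step 2: Calculate margin of error
Margin = 2.0687 × 0.2249 = 0.4653

Step 3: Construct interval
CI = 1.3671 ± 0.4653
CI = (0.9018, 1.8324)

Interpretation: each one-unit increase in x is associated with a change in mean y of between 0.9018 and 1.8324, with 95% confidence.
Since 0 is outside the interval, a two-sided test at α = 0.05 would reject H₀: β₁ = 0.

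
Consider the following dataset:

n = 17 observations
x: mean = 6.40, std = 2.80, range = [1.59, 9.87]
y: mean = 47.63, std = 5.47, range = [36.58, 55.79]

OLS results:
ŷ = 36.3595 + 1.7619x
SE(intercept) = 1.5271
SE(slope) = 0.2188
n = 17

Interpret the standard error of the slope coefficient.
SE(β̂₁) = 0.2188 is the estimated standard deviation of the slope estimate across repeated samples; relative to β̂₁ = 1.7619 that is 12.4%, a precise estimate.

What SE measures:
- The standard error quantifies the sampling variability of the coefficient estimate
- It is the estimated standard deviation of β̂₁ across hypothetical repeated samples of the same size
- Smaller SE → more precise estimate

Relative precision:
- SE / |β̂₁| = 0.2188 / 1.7619 = 12.4%
- Rule of thumb (under 20%: precise; 20% to under 50%: moderately precise; 50% or more: imprecise) → precise

Link to the t-test: t = β̂₁ / SE(β̂₁) = 1.7619 / 0.2188 = 8.0526, the statistic for H₀: β₁ = 0.

What drives SE(β̂₁): larger n (here n = 17) → smaller SE; more residual scatter → larger SE; wider spread of x values → smaller SE.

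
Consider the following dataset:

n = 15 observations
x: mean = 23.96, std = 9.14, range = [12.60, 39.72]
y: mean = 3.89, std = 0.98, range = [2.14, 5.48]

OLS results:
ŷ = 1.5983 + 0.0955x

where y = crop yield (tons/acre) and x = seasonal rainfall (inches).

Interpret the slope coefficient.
On average, crop yield is about 0.0955 tons/acre higher for every extra inch of rainfall.

The slope β₁ = 0.0955 gives the rate at which the fitted crop yield changes with rainfall.

Interpretation:
- Rainfall up by 1 inch → predicted crop yield increases by 0.0955 tons/acre
- This is a linear approximation: the same per-unit change is assumed across the whole observed x range

(β₀ = 1.5983 is the fitted value at x = 0 and is not part of the slope interpretation.)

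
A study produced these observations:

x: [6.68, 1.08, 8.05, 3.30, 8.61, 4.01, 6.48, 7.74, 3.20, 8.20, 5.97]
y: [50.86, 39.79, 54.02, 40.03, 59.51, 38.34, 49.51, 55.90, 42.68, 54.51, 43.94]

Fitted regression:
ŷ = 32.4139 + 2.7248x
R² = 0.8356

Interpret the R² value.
R² = 0.8356 means 83.56% of the variation in y is explained by the linear relationship with x. This indicates a strong fit.

The coefficient of determination R² is the fraction of the total variation in y that the fitted line accounts for.

Here R² = 0.8356:
- Explained: 83.56% of the variation in y
- Unexplained (residual): 100% − 83.56% = 16.44%
- Rule of thumb (below 0.3 weak; 0.3 to below 0.7 moderate; 0.7 and above strong) → strong

Note: R² never decreases when predictors are added, so it should not be used alone to compare models of different size.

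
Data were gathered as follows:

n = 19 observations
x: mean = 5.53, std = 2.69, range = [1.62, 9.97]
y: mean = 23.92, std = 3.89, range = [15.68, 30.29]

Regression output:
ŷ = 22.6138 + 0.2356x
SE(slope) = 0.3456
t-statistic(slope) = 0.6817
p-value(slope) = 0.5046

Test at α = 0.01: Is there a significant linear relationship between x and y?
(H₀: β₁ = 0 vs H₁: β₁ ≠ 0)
p-value = 0.5046 ≥ α = 0.01, so we fail to reject H₀. The relationship is not significant.

Hypothesis test for the slope coefficient:

H₀: β₁ = 0 (no linear relationship)
H₁: β₁ ≠ 0 (linear relationship exists)

Test statistic: t = β̂₁ / SE(β̂₁) = 0.2356 / 0.3456 = 0.6817

p = 0.5046: how often a slope estimate this far from 0 (in SE units) would arise by chance if β₁ were truly 0.

Decision rule: reject H₀ if p-value < α.
p-value = 0.5046 ≥ α = 0.01 → fail to reject H₀.

There is not sufficient evidence at the 1% significance level to conclude that a linear relationship exists between x and y.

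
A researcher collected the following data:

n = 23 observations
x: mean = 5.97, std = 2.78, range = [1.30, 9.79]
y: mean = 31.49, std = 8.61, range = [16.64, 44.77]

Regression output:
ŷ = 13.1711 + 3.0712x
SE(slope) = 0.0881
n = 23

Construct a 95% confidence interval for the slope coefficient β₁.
The 95% CI for β₁ is (2.8880, 3.2544)

Confidence interval for the slope:

The 95% CI for β₁ is: β̂₁ ± t*(α/2, n-2) × SE(β̂₁)

Step 1: Find critical t-value
- Confidence level = 0.95
- Degrees of freedom = n - 2 = 23 - 2 = 21
- t*(α/2, 21) = 2.0796

Step 2: Calculate margin of error
Margin = 2.0796 × 0.0881 = 0.1832

Step 3: Construct interval
CI = 3.0712 ± 0.1832
CI = (2.8880, 3.2544)

Interpretation: intervals built this way capture the true β₁ in 95% of repeated samples; here the plausible range for the per-unit effect of x on y is 2.8880 to 3.2544.
The interval does not include 0, suggesting a significant linear relationship.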